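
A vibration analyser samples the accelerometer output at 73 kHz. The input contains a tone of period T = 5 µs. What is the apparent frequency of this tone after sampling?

T = 5 µs → f = 1/T = 200 kHz.
200 kHz mod fs = 54 kHz.
54 kHz > fs/2 = 36.5 kHz, folds to fs − 54 kHz = 19 kHz.

19 kHz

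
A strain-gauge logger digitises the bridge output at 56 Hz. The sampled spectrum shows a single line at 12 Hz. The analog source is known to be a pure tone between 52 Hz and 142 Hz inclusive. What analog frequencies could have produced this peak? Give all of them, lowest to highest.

Frequencies that alias to 12 Hz are k·fs ± 12 Hz for integer k ≥ 0.
k=0: 12 Hz.
k=1: 44 Hz, 68 Hz.
k=2: 100 Hz, 124 Hz.
k=3: 156 Hz, 180 Hz.
Within [52 Hz, 142 Hz]: 68 Hz, 100 Hz, 124 Hz.

68 Hz, 100 Hz, 124 Hz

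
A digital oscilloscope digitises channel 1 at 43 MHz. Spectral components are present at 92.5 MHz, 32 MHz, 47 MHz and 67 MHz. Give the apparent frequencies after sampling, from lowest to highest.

4 MHz, 6.5 MHz, 11 MHz, 19 MHz

fs/2 = 21.5 MHz.
92.5 MHz mod fs = 6.5 MHz.
6.5 MHz ≤ fs/2 = 21.5 MHz, appears at 6.5 MHz.
32 MHz > fs/2 = 21.5 MHz, folds to fs − 32 MHz = 11 MHz.
47 MHz mod fs = 4 MHz.
4 MHz ≤ fs/2 = 21.5 MHz, appears at 4 MHz.
67 MHz mod fs = 24 MHz.
24 MHz > fs/2 = 21.5 MHz, folds to fs − 24 MHz = 19 MHz.
Distinct values: {4 MHz, 6.5 MHz, 11 MHz, 19 MHz}.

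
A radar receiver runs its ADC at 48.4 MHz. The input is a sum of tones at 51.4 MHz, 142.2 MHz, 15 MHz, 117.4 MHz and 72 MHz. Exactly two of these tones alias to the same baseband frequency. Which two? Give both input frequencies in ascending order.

51.4 MHz, 142.2 MHz

fs/2 = 24.2 MHz.
51.4 MHz mod fs = 3 MHz.
3 MHz ≤ fs/2 = 24.2 MHz, appears at 3 MHz.
142.2 MHz mod fs = 45.4 MHz.
45.4 MHz > fs/2 = 24.2 MHz, folds to fs − 45.4 MHz = 3 MHz.
15 MHz ≤ fs/2 = 24.2 MHz, passes unchanged.
117.4 MHz mod fs = 20.6 MHz.
20.6 MHz ≤ fs/2 = 24.2 MHz, appears at 20.6 MHz.
72 MHz mod fs = 23.6 MHz.
23.6 MHz ≤ fs/2 = 24.2 MHz, appears at 23.6 MHz.
51.4 MHz and 142.2 MHz both map to 3 MHz.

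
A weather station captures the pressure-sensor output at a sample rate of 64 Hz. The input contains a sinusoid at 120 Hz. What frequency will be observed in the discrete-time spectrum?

8 Hz

120 Hz mod fs = 56 Hz.
56 Hz > fs/2 = 32 Hz, folds to fs − 56 Hz = 8 Hz.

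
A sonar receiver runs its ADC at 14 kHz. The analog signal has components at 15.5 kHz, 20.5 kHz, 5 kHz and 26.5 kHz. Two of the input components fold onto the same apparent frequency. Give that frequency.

1.5 kHz

fs/2 = 7 kHz.
15.5 kHz mod fs = 1.5 kHz.
1.5 kHz ≤ fs/2 = 7 kHz, appears at 1.5 kHz.
20.5 kHz mod fs = 6.5 kHz.
6.5 kHz ≤ fs/2 = 7 kHz, appears at 6.5 kHz.
5 kHz ≤ fs/2 = 7 kHz, passes unchanged.
26.5 kHz mod fs = 12.5 kHz.
12.5 kHz > fs/2 = 7 kHz, folds to fs − 12.5 kHz = 1.5 kHz.
15.5 kHz and 26.5 kHz both map to 1.5 kHz.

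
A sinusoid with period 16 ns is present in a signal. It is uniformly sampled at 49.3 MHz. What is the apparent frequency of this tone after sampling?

13.2 MHz

T = 16 ns → f = 1/T = 62.5 MHz.
62.5 MHz mod fs = 13.2 MHz.
13.2 MHz ≤ fs/2 = 24.65 MHz, appears at 13.2 MHz.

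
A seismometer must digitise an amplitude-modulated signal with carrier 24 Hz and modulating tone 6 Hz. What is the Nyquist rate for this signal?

AM sidebands sit at fc ± fm = 18 Hz and 30 Hz.
Highest-frequency component: 30 Hz.
Nyquist rate = 2 × 30 Hz = 60 Hz.

60 Hz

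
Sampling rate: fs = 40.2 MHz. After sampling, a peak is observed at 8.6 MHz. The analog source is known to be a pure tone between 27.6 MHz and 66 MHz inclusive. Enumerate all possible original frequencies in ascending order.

31.6 MHz, 48.8 MHz

Frequencies that alias to 8.6 MHz are k·fs ± 8.6 MHz for integer k ≥ 0.
k=0: 8.6 MHz.
k=1: 31.6 MHz, 48.8 MHz.
k=2: 71.8 MHz, 89 MHz.
Within [27.6 MHz, 66 MHz]: 31.6 MHz, 48.8 MHz.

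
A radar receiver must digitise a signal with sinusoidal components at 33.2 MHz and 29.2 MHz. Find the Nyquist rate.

Highest-frequency component: 33.2 MHz.
Nyquist rate = 2 × 33.2 MHz = 66.4 MHz.

66.4 MHz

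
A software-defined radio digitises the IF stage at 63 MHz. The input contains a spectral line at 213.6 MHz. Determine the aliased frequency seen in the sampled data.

213.6 MHz mod fs = 24.6 MHz.
24.6 MHz ≤ fs/2 = 31.5 MHz, appears at 24.6 MHz.

24.6 MHz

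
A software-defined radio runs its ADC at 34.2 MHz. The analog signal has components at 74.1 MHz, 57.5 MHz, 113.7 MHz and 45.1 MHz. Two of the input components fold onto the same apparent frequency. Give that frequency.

fs/2 = 17.1 MHz.
74.1 MHz mod fs = 5.7 MHz.
5.7 MHz ≤ fs/2 = 17.1 MHz, appears at 5.7 MHz.
57.5 MHz mod fs = 23.3 MHz.
23.3 MHz > fs/2 = 17.1 MHz, folds to fs − 23.3 MHz = 10.9 MHz.
113.7 MHz mod fs = 11.1 MHz.
11.1 MHz ≤ fs/2 = 17.1 MHz, appears at 11.1 MHz.
45.1 MHz mod fs = 10.9 MHz.
10.9 MHz ≤ fs/2 = 17.1 MHz, appears at 10.9 MHz.
45.1 MHz and 57.5 MHz both map to 10.9 MHz.

10.9 MHz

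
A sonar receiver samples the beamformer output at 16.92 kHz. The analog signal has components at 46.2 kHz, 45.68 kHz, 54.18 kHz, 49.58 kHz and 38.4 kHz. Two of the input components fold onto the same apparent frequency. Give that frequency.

4.56 kHz

fs/2 = 8.46 kHz.
46.2 kHz mod fs = 12.36 kHz.
12.36 kHz > fs/2 = 8.46 kHz, folds to fs − 12.36 kHz = 4.56 kHz.
45.68 kHz mod fs = 11.84 kHz.
11.84 kHz > fs/2 = 8.46 kHz, folds to fs − 11.84 kHz = 5.08 kHz.
54.18 kHz mod fs = 3.42 kHz.
3.42 kHz ≤ fs/2 = 8.46 kHz, appears at 3.42 kHz.
49.58 kHz mod fs = 15.74 kHz.
15.74 kHz > fs/2 = 8.46 kHz, folds to fs − 15.74 kHz = 1.18 kHz.
38.4 kHz mod fs = 4.56 kHz.
4.56 kHz ≤ fs/2 = 8.46 kHz, appears at 4.56 kHz.
38.4 kHz and 46.2 kHz both map to 4.56 kHz.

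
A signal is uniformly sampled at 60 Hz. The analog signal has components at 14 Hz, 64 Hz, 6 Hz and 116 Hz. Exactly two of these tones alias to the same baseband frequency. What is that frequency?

4 Hz

fs/2 = 30 Hz.
14 Hz ≤ fs/2 = 30 Hz, passes unchanged.
64 Hz mod fs = 4 Hz.
4 Hz ≤ fs/2 = 30 Hz, appears at 4 Hz.
6 Hz ≤ fs/2 = 30 Hz, passes unchanged.
116 Hz mod fs = 56 Hz.
56 Hz > fs/2 = 30 Hz, folds to fs − 56 Hz = 4 Hz.
64 Hz and 116 Hz both map to 4 Hz.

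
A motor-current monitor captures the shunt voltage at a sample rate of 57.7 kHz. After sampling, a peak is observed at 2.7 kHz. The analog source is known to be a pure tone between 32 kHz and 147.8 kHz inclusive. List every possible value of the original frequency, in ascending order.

Frequencies that alias to 2.7 kHz are k·fs ± 2.7 kHz for integer k ≥ 0.
k=0: 2.7 kHz.
k=1: 55 kHz, 60.4 kHz.
k=2: 112.7 kHz, 118.1 kHz.
k=3: 170.4 kHz, 175.8 kHz.
Within [32 kHz, 147.8 kHz]: 55 kHz, 60.4 kHz, 112.7 kHz, 118.1 kHz.

55 kHz, 60.4 kHz, 112.7 kHz, 118.1 kHz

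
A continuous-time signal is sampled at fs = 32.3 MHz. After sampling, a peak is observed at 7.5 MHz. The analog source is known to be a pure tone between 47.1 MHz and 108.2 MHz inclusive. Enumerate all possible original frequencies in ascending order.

Frequencies that alias to 7.5 MHz are k·fs ± 7.5 MHz for integer k ≥ 0.
k=0: 7.5 MHz.
k=1: 24.8 MHz, 39.8 MHz.
k=2: 57.1 MHz, 72.1 MHz.
k=3: 89.4 MHz, 104.4 MHz.
k=4: 121.7 MHz, 136.7 MHz.
Within [47.1 MHz, 108.2 MHz]: 57.1 MHz, 72.1 MHz, 89.4 MHz, 104.4 MHz.

57.1 MHz, 72.1 MHz, 89.4 MHz, 104.4 MHz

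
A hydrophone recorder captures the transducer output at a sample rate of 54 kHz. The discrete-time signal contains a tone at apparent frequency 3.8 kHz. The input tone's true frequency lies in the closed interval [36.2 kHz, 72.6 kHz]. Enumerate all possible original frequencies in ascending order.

Frequencies that alias to 3.8 kHz are k·fs ± 3.8 kHz for integer k ≥ 0.
k=0: 3.8 kHz.
k=1: 50.2 kHz, 57.8 kHz.
k=2: 104.2 kHz, 111.8 kHz.
Within [36.2 kHz, 72.6 kHz]: 50.2 kHz, 57.8 kHz.

50.2 kHz, 57.8 kHz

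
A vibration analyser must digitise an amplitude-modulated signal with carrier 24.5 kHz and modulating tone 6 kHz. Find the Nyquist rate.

AM sidebands sit at fc ± fm = 18.5 kHz and 30.5 kHz.
Highest-frequency component: 30.5 kHz.
Nyquist rate = 2 × 30.5 kHz = 61 kHz.

61 kHz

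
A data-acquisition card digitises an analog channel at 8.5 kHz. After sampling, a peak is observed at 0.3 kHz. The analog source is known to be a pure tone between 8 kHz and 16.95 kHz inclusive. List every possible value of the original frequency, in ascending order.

Frequencies that alias to 0.3 kHz are k·fs ± 0.3 kHz for integer k ≥ 0.
k=0: 0.3 kHz.
k=1: 8.2 kHz, 8.8 kHz.
k=2: 16.7 kHz, 17.3 kHz.
k=3: 25.2 kHz, 25.8 kHz.
Within [8 kHz, 16.95 kHz]: 8.2 kHz, 8.8 kHz, 16.7 kHz.

8.2 kHz, 8.8 kHz, 16.7 kHz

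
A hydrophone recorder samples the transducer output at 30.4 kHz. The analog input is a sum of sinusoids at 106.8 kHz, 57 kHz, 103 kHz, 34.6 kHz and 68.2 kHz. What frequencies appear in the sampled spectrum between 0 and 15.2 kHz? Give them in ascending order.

3.8 kHz, 4.2 kHz, 7.4 kHz, 11.8 kHz, 14.8 kHz

fs/2 = 15.2 kHz.
106.8 kHz mod fs = 15.6 kHz.
15.6 kHz > fs/2 = 15.2 kHz, folds to fs − 15.6 kHz = 14.8 kHz.
57 kHz mod fs = 26.6 kHz.
26.6 kHz > fs/2 = 15.2 kHz, folds to fs − 26.6 kHz = 3.8 kHz.
103 kHz mod fs = 11.8 kHz.
11.8 kHz ≤ fs/2 = 15.2 kHz, appears at 11.8 kHz.
34.6 kHz mod fs = 4.2 kHz.
4.2 kHz ≤ fs/2 = 15.2 kHz, appears at 4.2 kHz.
68.2 kHz mod fs = 7.4 kHz.
7.4 kHz ≤ fs/2 = 15.2 kHz, appears at 7.4 kHz.
Distinct values: {3.8 kHz, 4.2 kHz, 7.4 kHz, 11.8 kHz, 14.8 kHz}.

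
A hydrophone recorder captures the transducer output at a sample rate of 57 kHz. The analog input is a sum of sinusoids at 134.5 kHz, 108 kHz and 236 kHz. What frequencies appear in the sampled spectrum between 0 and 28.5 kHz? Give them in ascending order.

6 kHz, 8 kHz, 20.5 kHz

fs/2 = 28.5 kHz.
134.5 kHz mod fs = 20.5 kHz.
20.5 kHz ≤ fs/2 = 28.5 kHz, appears at 20.5 kHz.
108 kHz mod fs = 51 kHz.
51 kHz > fs/2 = 28.5 kHz, folds to fs − 51 kHz = 6 kHz.
236 kHz mod fs = 8 kHz.
8 kHz ≤ fs/2 = 28.5 kHz, appears at 8 kHz.
Distinct values: {6 kHz, 8 kHz, 20.5 kHz}.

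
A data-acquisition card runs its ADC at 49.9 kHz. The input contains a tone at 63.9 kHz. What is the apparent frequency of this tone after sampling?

14 kHz

63.9 kHz mod fs = 14 kHz.
14 kHz ≤ fs/2 = 24.95 kHz, appears at 14 kHz.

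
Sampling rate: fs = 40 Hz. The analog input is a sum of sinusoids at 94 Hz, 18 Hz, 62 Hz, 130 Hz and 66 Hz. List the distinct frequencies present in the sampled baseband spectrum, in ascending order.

10 Hz, 14 Hz, 18 Hz

fs/2 = 20 Hz.
94 Hz mod fs = 14 Hz.
14 Hz ≤ fs/2 = 20 Hz, appears at 14 Hz.
18 Hz ≤ fs/2 = 20 Hz, passes unchanged.
62 Hz mod fs = 22 Hz.
22 Hz > fs/2 = 20 Hz, folds to fs − 22 Hz = 18 Hz.
130 Hz mod fs = 10 Hz.
10 Hz ≤ fs/2 = 20 Hz, appears at 10 Hz.
66 Hz mod fs = 26 Hz.
26 Hz > fs/2 = 20 Hz, folds to fs − 26 Hz = 14 Hz.
Distinct values: {10 Hz, 14 Hz, 18 Hz}.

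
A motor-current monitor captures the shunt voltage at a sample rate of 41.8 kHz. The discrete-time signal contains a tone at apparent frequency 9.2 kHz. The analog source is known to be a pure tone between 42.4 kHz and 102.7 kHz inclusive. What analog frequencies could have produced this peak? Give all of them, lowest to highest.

Frequencies that alias to 9.2 kHz are k·fs ± 9.2 kHz for integer k ≥ 0.
k=0: 9.2 kHz.
k=1: 32.6 kHz, 51 kHz.
k=2: 74.4 kHz, 92.8 kHz.
k=3: 116.2 kHz, 134.6 kHz.
Within [42.4 kHz, 102.7 kHz]: 51 kHz, 74.4 kHz, 92.8 kHz.

51 kHz, 74.4 kHz, 92.8 kHz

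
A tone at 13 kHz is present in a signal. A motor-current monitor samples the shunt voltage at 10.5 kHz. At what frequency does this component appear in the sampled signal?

2.5 kHz

13 kHz mod fs = 2.5 kHz.
2.5 kHz ≤ fs/2 = 5.25 kHz, appears at 2.5 kHz.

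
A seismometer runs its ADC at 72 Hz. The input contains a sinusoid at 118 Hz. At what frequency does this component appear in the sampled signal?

118 Hz mod fs = 46 Hz.
46 Hz > fs/2 = 36 Hz, folds to fs − 46 Hz = 26 Hz.

26 Hz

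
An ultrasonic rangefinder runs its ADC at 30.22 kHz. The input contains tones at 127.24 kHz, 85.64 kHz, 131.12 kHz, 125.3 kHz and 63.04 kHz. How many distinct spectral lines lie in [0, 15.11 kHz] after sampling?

fs/2 = 15.11 kHz.
127.24 kHz mod fs = 6.36 kHz.
6.36 kHz ≤ fs/2 = 15.11 kHz, appears at 6.36 kHz.
85.64 kHz mod fs = 25.2 kHz.
25.2 kHz > fs/2 = 15.11 kHz, folds to fs − 25.2 kHz = 5.02 kHz.
131.12 kHz mod fs = 10.24 kHz.
10.24 kHz ≤ fs/2 = 15.11 kHz, appears at 10.24 kHz.
125.3 kHz mod fs = 4.42 kHz.
4.42 kHz ≤ fs/2 = 15.11 kHz, appears at 4.42 kHz.
63.04 kHz mod fs = 2.6 kHz.
2.6 kHz ≤ fs/2 = 15.11 kHz, appears at 2.6 kHz.
Distinct values: {2.6 kHz, 4.42 kHz, 5.02 kHz, 6.36 kHz, 10.24 kHz} → 5.

5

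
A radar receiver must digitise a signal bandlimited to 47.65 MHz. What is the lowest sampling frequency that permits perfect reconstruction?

95.3 MHz

Nyquist rate = 2 × 47.65 MHz = 95.3 MHz.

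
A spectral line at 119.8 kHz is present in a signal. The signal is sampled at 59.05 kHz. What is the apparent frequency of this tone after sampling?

1.7 kHz

119.8 kHz mod fs = 1.7 kHz.
1.7 kHz ≤ fs/2 = 29.525 kHz, appears at 1.7 kHz.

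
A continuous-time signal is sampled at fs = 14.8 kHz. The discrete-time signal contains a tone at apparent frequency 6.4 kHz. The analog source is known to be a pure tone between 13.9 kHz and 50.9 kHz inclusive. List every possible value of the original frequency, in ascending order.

Frequencies that alias to 6.4 kHz are k·fs ± 6.4 kHz for integer k ≥ 0.
k=0: 6.4 kHz.
k=1: 8.4 kHz, 21.2 kHz.
k=2: 23.2 kHz, 36 kHz.
k=3: 38 kHz, 50.8 kHz.
k=4: 52.8 kHz, 65.6 kHz.
Within [13.9 kHz, 50.9 kHz]: 21.2 kHz, 23.2 kHz, 36 kHz, 38 kHz, 50.8 kHz.

21.2 kHz, 23.2 kHz, 36 kHz, 38 kHz, 50.8 kHz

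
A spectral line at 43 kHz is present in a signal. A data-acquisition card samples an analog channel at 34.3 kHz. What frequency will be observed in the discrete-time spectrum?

8.7 kHz

43 kHz mod fs = 8.7 kHz.
8.7 kHz ≤ fs/2 = 17.15 kHz, appears at 8.7 kHz.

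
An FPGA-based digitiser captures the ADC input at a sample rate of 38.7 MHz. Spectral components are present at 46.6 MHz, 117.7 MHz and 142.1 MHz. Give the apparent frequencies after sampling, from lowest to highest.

1.6 MHz, 7.9 MHz, 12.7 MHz

fs/2 = 19.35 MHz.
46.6 MHz mod fs = 7.9 MHz.
7.9 MHz ≤ fs/2 = 19.35 MHz, appears at 7.9 MHz.
117.7 MHz mod fs = 1.6 MHz.
1.6 MHz ≤ fs/2 = 19.35 MHz, appears at 1.6 MHz.
142.1 MHz mod fs = 26 MHz.
26 MHz > fs/2 = 19.35 MHz, folds to fs − 26 MHz = 12.7 MHz.
Distinct values: {1.6 MHz, 7.9 MHz, 12.7 MHz}.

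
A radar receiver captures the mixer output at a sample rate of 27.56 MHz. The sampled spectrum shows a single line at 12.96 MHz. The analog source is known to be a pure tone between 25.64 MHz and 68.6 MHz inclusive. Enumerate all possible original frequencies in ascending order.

Frequencies that alias to 12.96 MHz are k·fs ± 12.96 MHz for integer k ≥ 0.
k=0: 12.96 MHz.
k=1: 14.6 MHz, 40.52 MHz.
k=2: 42.16 MHz, 68.08 MHz.
k=3: 69.72 MHz, 95.64 MHz.
Within [25.64 MHz, 68.6 MHz]: 40.52 MHz, 42.16 MHz, 68.08 MHz.

40.52 MHz, 42.16 MHz, 68.08 MHz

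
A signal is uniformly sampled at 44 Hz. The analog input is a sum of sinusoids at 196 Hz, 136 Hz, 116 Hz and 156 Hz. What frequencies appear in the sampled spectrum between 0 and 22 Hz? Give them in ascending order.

fs/2 = 22 Hz.
196 Hz mod fs = 20 Hz.
20 Hz ≤ fs/2 = 22 Hz, appears at 20 Hz.
136 Hz mod fs = 4 Hz.
4 Hz ≤ fs/2 = 22 Hz, appears at 4 Hz.
116 Hz mod fs = 28 Hz.
28 Hz > fs/2 = 22 Hz, folds to fs − 28 Hz = 16 Hz.
156 Hz mod fs = 24 Hz.
24 Hz > fs/2 = 22 Hz, folds to fs − 24 Hz = 20 Hz.
Distinct values: {4 Hz, 16 Hz, 20 Hz}.

4 Hz, 16 Hz, 20 Hz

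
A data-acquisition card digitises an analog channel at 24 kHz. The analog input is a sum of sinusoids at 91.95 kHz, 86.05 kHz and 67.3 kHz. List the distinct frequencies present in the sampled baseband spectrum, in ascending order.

4.05 kHz, 4.7 kHz, 9.95 kHz

fs/2 = 12 kHz.
91.95 kHz mod fs = 19.95 kHz.
19.95 kHz > fs/2 = 12 kHz, folds to fs − 19.95 kHz = 4.05 kHz.
86.05 kHz mod fs = 14.05 kHz.
14.05 kHz > fs/2 = 12 kHz, folds to fs − 14.05 kHz = 9.95 kHz.
67.3 kHz mod fs = 19.3 kHz.
19.3 kHz > fs/2 = 12 kHz, folds to fs − 19.3 kHz = 4.7 kHz.
Distinct values: {4.05 kHz, 4.7 kHz, 9.95 kHz}.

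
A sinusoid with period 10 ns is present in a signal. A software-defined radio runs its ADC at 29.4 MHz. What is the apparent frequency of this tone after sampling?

T = 10 ns → f = 1/T = 100 MHz.
100 MHz mod fs = 11.8 MHz.
11.8 MHz ≤ fs/2 = 14.7 MHz, appears at 11.8 MHz.

11.8 MHz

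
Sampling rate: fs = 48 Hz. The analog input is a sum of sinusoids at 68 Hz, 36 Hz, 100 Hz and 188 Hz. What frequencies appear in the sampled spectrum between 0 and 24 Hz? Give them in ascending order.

4 Hz, 12 Hz, 20 Hz

fs/2 = 24 Hz.
68 Hz mod fs = 20 Hz.
20 Hz ≤ fs/2 = 24 Hz, appears at 20 Hz.
36 Hz > fs/2 = 24 Hz, folds to fs − 36 Hz = 12 Hz.
100 Hz mod fs = 4 Hz.
4 Hz ≤ fs/2 = 24 Hz, appears at 4 Hz.
188 Hz mod fs = 44 Hz.
44 Hz > fs/2 = 24 Hz, folds to fs − 44 Hz = 4 Hz.
Distinct values: {4 Hz, 12 Hz, 20 Hz}.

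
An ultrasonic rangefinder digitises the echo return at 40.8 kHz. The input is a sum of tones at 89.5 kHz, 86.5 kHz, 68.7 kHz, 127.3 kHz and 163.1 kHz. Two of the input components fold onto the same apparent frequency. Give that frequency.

fs/2 = 20.4 kHz.
89.5 kHz mod fs = 7.9 kHz.
7.9 kHz ≤ fs/2 = 20.4 kHz, appears at 7.9 kHz.
86.5 kHz mod fs = 4.9 kHz.
4.9 kHz ≤ fs/2 = 20.4 kHz, appears at 4.9 kHz.
68.7 kHz mod fs = 27.9 kHz.
27.9 kHz > fs/2 = 20.4 kHz, folds to fs − 27.9 kHz = 12.9 kHz.
127.3 kHz mod fs = 4.9 kHz.
4.9 kHz ≤ fs/2 = 20.4 kHz, appears at 4.9 kHz.
163.1 kHz mod fs = 40.7 kHz.
40.7 kHz > fs/2 = 20.4 kHz, folds to fs − 40.7 kHz = 0.1 kHz.
86.5 kHz and 127.3 kHz both map to 4.9 kHz.

4.9 kHz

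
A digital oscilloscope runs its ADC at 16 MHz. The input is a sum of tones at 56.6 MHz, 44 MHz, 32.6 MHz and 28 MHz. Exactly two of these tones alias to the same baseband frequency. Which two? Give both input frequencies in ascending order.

28 MHz, 44 MHz

fs/2 = 8 MHz.
56.6 MHz mod fs = 8.6 MHz.
8.6 MHz > fs/2 = 8 MHz, folds to fs − 8.6 MHz = 7.4 MHz.
44 MHz mod fs = 12 MHz.
12 MHz > fs/2 = 8 MHz, folds to fs − 12 MHz = 4 MHz.
32.6 MHz mod fs = 0.6 MHz.
0.6 MHz ≤ fs/2 = 8 MHz, appears at 0.6 MHz.
28 MHz mod fs = 12 MHz.
12 MHz > fs/2 = 8 MHz, folds to fs − 12 MHz = 4 MHz.
28 MHz and 44 MHz both map to 4 MHz.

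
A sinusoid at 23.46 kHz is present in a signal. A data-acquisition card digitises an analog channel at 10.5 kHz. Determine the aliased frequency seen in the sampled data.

23.46 kHz mod fs = 2.46 kHz.
2.46 kHz ≤ fs/2 = 5.25 kHz, appears at 2.46 kHz.

2.46 kHz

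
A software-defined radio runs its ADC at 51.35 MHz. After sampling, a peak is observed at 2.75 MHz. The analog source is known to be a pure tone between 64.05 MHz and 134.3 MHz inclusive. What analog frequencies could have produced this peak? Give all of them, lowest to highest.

99.95 MHz, 105.45 MHz

Frequencies that alias to 2.75 MHz are k·fs ± 2.75 MHz for integer k ≥ 0.
k=0: 2.75 MHz.
k=1: 48.6 MHz, 54.1 MHz.
k=2: 99.95 MHz, 105.45 MHz.
k=3: 151.3 MHz, 156.8 MHz.
Within [64.05 MHz, 134.3 MHz]: 99.95 MHz, 105.45 MHz.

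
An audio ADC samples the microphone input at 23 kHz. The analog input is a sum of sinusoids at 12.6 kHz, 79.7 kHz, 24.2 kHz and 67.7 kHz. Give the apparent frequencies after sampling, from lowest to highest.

1.2 kHz, 1.3 kHz, 10.4 kHz, 10.7 kHz

fs/2 = 11.5 kHz.
12.6 kHz > fs/2 = 11.5 kHz, folds to fs − 12.6 kHz = 10.4 kHz.
79.7 kHz mod fs = 10.7 kHz.
10.7 kHz ≤ fs/2 = 11.5 kHz, appears at 10.7 kHz.
24.2 kHz mod fs = 1.2 kHz.
1.2 kHz ≤ fs/2 = 11.5 kHz, appears at 1.2 kHz.
67.7 kHz mod fs = 21.7 kHz.
21.7 kHz > fs/2 = 11.5 kHz, folds to fs − 21.7 kHz = 1.3 kHz.
Distinct values: {1.2 kHz, 1.3 kHz, 10.4 kHz, 10.7 kHz}.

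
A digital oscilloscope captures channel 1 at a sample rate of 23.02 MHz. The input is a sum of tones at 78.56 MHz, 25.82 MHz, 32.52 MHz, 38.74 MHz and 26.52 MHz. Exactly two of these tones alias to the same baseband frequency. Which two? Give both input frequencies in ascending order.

fs/2 = 11.51 MHz.
78.56 MHz mod fs = 9.5 MHz.
9.5 MHz ≤ fs/2 = 11.51 MHz, appears at 9.5 MHz.
25.82 MHz mod fs = 2.8 MHz.
2.8 MHz ≤ fs/2 = 11.51 MHz, appears at 2.8 MHz.
32.52 MHz mod fs = 9.5 MHz.
9.5 MHz ≤ fs/2 = 11.51 MHz, appears at 9.5 MHz.
38.74 MHz mod fs = 15.72 MHz.
15.72 MHz > fs/2 = 11.51 MHz, folds to fs − 15.72 MHz = 7.3 MHz.
26.52 MHz mod fs = 3.5 MHz.
3.5 MHz ≤ fs/2 = 11.51 MHz, appears at 3.5 MHz.
32.52 MHz and 78.56 MHz both map to 9.5 MHz.

32.52 MHz, 78.56 MHz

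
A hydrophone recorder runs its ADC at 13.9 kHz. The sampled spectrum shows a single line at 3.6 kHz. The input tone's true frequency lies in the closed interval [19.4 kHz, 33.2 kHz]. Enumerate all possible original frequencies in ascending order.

24.2 kHz, 31.4 kHz

Frequencies that alias to 3.6 kHz are k·fs ± 3.6 kHz for integer k ≥ 0.
k=0: 3.6 kHz.
k=1: 10.3 kHz, 17.5 kHz.
k=2: 24.2 kHz, 31.4 kHz.
k=3: 38.1 kHz, 45.3 kHz.
Within [19.4 kHz, 33.2 kHz]: 24.2 kHz, 31.4 kHz.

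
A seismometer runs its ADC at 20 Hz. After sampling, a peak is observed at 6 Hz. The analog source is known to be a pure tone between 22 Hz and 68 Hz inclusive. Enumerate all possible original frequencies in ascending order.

26 Hz, 34 Hz, 46 Hz, 54 Hz, 66 Hz

Frequencies that alias to 6 Hz are k·fs ± 6 Hz for integer k ≥ 0.
k=0: 6 Hz.
k=1: 14 Hz, 26 Hz.
k=2: 34 Hz, 46 Hz.
k=3: 54 Hz, 66 Hz.
k=4: 74 Hz, 86 Hz.
Within [22 Hz, 68 Hz]: 26 Hz, 34 Hz, 46 Hz, 54 Hz, 66 Hz.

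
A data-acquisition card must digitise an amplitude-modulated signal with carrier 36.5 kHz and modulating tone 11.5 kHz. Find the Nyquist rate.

AM sidebands sit at fc ± fm = 25 kHz and 48 kHz.
Highest-frequency component: 48 kHz.
Nyquist rate = 2 × 48 kHz = 96 kHz.

96 kHz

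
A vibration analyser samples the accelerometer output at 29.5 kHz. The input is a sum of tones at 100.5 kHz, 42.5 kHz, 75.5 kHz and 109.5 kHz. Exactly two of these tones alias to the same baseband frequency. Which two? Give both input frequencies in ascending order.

42.5 kHz, 75.5 kHz

fs/2 = 14.75 kHz.
100.5 kHz mod fs = 12 kHz.
12 kHz ≤ fs/2 = 14.75 kHz, appears at 12 kHz.
42.5 kHz mod fs = 13 kHz.
13 kHz ≤ fs/2 = 14.75 kHz, appears at 13 kHz.
75.5 kHz mod fs = 16.5 kHz.
16.5 kHz > fs/2 = 14.75 kHz, folds to fs − 16.5 kHz = 13 kHz.
109.5 kHz mod fs = 21 kHz.
21 kHz > fs/2 = 14.75 kHz, folds to fs − 21 kHz = 8.5 kHz.
42.5 kHz and 75.5 kHz both map to 13 kHz.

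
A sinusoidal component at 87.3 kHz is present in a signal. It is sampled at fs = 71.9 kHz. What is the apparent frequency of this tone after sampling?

87.3 kHz mod fs = 15.4 kHz.
15.4 kHz ≤ fs/2 = 35.95 kHz, appears at 15.4 kHz.

15.4 kHz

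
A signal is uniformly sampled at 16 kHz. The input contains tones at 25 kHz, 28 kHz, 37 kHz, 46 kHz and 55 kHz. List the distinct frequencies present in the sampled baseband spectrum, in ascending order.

fs/2 = 8 kHz.
25 kHz mod fs = 9 kHz.
9 kHz > fs/2 = 8 kHz, folds to fs − 9 kHz = 7 kHz.
28 kHz mod fs = 12 kHz.
12 kHz > fs/2 = 8 kHz, folds to fs − 12 kHz = 4 kHz.
37 kHz mod fs = 5 kHz.
5 kHz ≤ fs/2 = 8 kHz, appears at 5 kHz.
46 kHz mod fs = 14 kHz.
14 kHz > fs/2 = 8 kHz, folds to fs − 14 kHz = 2 kHz.
55 kHz mod fs = 7 kHz.
7 kHz ≤ fs/2 = 8 kHz, appears at 7 kHz.
Distinct values: {2 kHz, 4 kHz, 5 kHz, 7 kHz}.

2 kHz, 4 kHz, 5 kHz, 7 kHz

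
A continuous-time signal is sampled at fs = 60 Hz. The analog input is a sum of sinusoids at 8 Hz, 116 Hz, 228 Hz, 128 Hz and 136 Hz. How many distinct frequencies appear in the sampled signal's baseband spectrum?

4

fs/2 = 30 Hz.
8 Hz ≤ fs/2 = 30 Hz, passes unchanged.
116 Hz mod fs = 56 Hz.
56 Hz > fs/2 = 30 Hz, folds to fs − 56 Hz = 4 Hz.
228 Hz mod fs = 48 Hz.
48 Hz > fs/2 = 30 Hz, folds to fs − 48 Hz = 12 Hz.
128 Hz mod fs = 8 Hz.
8 Hz ≤ fs/2 = 30 Hz, appears at 8 Hz.
136 Hz mod fs = 16 Hz.
16 Hz ≤ fs/2 = 30 Hz, appears at 16 Hz.
Distinct values: {4 Hz, 8 Hz, 12 Hz, 16 Hz} → 4.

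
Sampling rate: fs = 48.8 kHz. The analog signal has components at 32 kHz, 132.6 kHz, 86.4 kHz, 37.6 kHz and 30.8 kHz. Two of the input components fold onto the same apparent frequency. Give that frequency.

11.2 kHz

fs/2 = 24.4 kHz.
32 kHz > fs/2 = 24.4 kHz, folds to fs − 32 kHz = 16.8 kHz.
132.6 kHz mod fs = 35 kHz.
35 kHz > fs/2 = 24.4 kHz, folds to fs − 35 kHz = 13.8 kHz.
86.4 kHz mod fs = 37.6 kHz.
37.6 kHz > fs/2 = 24.4 kHz, folds to fs − 37.6 kHz = 11.2 kHz.
37.6 kHz > fs/2 = 24.4 kHz, folds to fs − 37.6 kHz = 11.2 kHz.
30.8 kHz > fs/2 = 24.4 kHz, folds to fs − 30.8 kHz = 18 kHz.
37.6 kHz and 86.4 kHz both map to 11.2 kHz.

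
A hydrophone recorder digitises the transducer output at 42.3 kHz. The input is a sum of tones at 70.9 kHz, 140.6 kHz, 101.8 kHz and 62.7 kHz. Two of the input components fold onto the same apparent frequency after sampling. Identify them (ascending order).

70.9 kHz, 140.6 kHz

fs/2 = 21.15 kHz.
70.9 kHz mod fs = 28.6 kHz.
28.6 kHz > fs/2 = 21.15 kHz, folds to fs − 28.6 kHz = 13.7 kHz.
140.6 kHz mod fs = 13.7 kHz.
13.7 kHz ≤ fs/2 = 21.15 kHz, appears at 13.7 kHz.
101.8 kHz mod fs = 17.2 kHz.
17.2 kHz ≤ fs/2 = 21.15 kHz, appears at 17.2 kHz.
62.7 kHz mod fs = 20.4 kHz.
20.4 kHz ≤ fs/2 = 21.15 kHz, appears at 20.4 kHz.
70.9 kHz and 140.6 kHz both map to 13.7 kHz.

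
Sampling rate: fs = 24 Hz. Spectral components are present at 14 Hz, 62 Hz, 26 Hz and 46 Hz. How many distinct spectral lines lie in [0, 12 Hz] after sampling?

fs/2 = 12 Hz.
14 Hz > fs/2 = 12 Hz, folds to fs − 14 Hz = 10 Hz.
62 Hz mod fs = 14 Hz.
14 Hz > fs/2 = 12 Hz, folds to fs − 14 Hz = 10 Hz.
26 Hz mod fs = 2 Hz.
2 Hz ≤ fs/2 = 12 Hz, appears at 2 Hz.
46 Hz mod fs = 22 Hz.
22 Hz > fs/2 = 12 Hz, folds to fs − 22 Hz = 2 Hz.
Distinct values: {2 Hz, 10 Hz} → 2.

2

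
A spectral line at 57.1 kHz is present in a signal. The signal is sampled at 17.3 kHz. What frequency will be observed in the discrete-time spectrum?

57.1 kHz mod fs = 5.2 kHz.
5.2 kHz ≤ fs/2 = 8.65 kHz, appears at 5.2 kHz.

5.2 kHz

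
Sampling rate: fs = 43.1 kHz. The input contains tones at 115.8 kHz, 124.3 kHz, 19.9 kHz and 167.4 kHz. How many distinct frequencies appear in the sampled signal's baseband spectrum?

fs/2 = 21.55 kHz.
115.8 kHz mod fs = 29.6 kHz.
29.6 kHz > fs/2 = 21.55 kHz, folds to fs − 29.6 kHz = 13.5 kHz.
124.3 kHz mod fs = 38.1 kHz.
38.1 kHz > fs/2 = 21.55 kHz, folds to fs − 38.1 kHz = 5 kHz.
19.9 kHz ≤ fs/2 = 21.55 kHz, passes unchanged.
167.4 kHz mod fs = 38.1 kHz.
38.1 kHz > fs/2 = 21.55 kHz, folds to fs − 38.1 kHz = 5 kHz.
Distinct values: {5 kHz, 13.5 kHz, 19.9 kHz} → 3.

3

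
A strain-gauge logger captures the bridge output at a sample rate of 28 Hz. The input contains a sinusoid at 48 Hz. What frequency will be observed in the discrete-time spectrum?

8 Hz

48 Hz mod fs = 20 Hz.
20 Hz > fs/2 = 14 Hz, folds to fs − 20 Hz = 8 Hz.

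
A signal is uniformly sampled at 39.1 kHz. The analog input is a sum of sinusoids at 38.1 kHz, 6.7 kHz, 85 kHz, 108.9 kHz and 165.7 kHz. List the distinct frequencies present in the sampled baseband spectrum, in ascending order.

1 kHz, 6.7 kHz, 6.8 kHz, 8.4 kHz, 9.3 kHz

fs/2 = 19.55 kHz.
38.1 kHz > fs/2 = 19.55 kHz, folds to fs − 38.1 kHz = 1 kHz.
6.7 kHz ≤ fs/2 = 19.55 kHz, passes unchanged.
85 kHz mod fs = 6.8 kHz.
6.8 kHz ≤ fs/2 = 19.55 kHz, appears at 6.8 kHz.
108.9 kHz mod fs = 30.7 kHz.
30.7 kHz > fs/2 = 19.55 kHz, folds to fs − 30.7 kHz = 8.4 kHz.
165.7 kHz mod fs = 9.3 kHz.
9.3 kHz ≤ fs/2 = 19.55 kHz, appears at 9.3 kHz.
Distinct values: {1 kHz, 6.7 kHz, 6.8 kHz, 8.4 kHz, 9.3 kHz}.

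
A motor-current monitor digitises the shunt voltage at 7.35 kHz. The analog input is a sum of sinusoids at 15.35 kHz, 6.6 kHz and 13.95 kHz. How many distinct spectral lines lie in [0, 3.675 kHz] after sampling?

fs/2 = 3.675 kHz.
15.35 kHz mod fs = 0.65 kHz.
0.65 kHz ≤ fs/2 = 3.675 kHz, appears at 0.65 kHz.
6.6 kHz > fs/2 = 3.675 kHz, folds to fs − 6.6 kHz = 0.75 kHz.
13.95 kHz mod fs = 6.6 kHz.
6.6 kHz > fs/2 = 3.675 kHz, folds to fs − 6.6 kHz = 0.75 kHz.
Distinct values: {0.65 kHz, 0.75 kHz} → 2.

2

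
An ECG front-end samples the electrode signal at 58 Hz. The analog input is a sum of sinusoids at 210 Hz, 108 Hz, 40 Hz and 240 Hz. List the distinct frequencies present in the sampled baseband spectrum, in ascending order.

8 Hz, 18 Hz, 22 Hz

fs/2 = 29 Hz.
210 Hz mod fs = 36 Hz.
36 Hz > fs/2 = 29 Hz, folds to fs − 36 Hz = 22 Hz.
108 Hz mod fs = 50 Hz.
50 Hz > fs/2 = 29 Hz, folds to fs − 50 Hz = 8 Hz.
40 Hz > fs/2 = 29 Hz, folds to fs − 40 Hz = 18 Hz.
240 Hz mod fs = 8 Hz.
8 Hz ≤ fs/2 = 29 Hz, appears at 8 Hz.
Distinct values: {8 Hz, 18 Hz, 22 Hz}.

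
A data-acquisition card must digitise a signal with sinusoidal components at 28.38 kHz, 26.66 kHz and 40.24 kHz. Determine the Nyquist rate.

80.48 kHz

Highest-frequency component: 40.24 kHz.
Nyquist rate = 2 × 40.24 kHz = 80.48 kHz.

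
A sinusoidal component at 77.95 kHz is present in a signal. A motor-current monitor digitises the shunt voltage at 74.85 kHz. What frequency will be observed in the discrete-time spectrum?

3.1 kHz

77.95 kHz mod fs = 3.1 kHz.
3.1 kHz ≤ fs/2 = 37.425 kHz, appears at 3.1 kHz.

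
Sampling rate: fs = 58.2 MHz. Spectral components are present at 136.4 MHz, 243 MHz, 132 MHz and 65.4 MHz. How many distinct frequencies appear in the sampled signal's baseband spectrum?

fs/2 = 29.1 MHz.
136.4 MHz mod fs = 20 MHz.
20 MHz ≤ fs/2 = 29.1 MHz, appears at 20 MHz.
243 MHz mod fs = 10.2 MHz.
10.2 MHz ≤ fs/2 = 29.1 MHz, appears at 10.2 MHz.
132 MHz mod fs = 15.6 MHz.
15.6 MHz ≤ fs/2 = 29.1 MHz, appears at 15.6 MHz.
65.4 MHz mod fs = 7.2 MHz.
7.2 MHz ≤ fs/2 = 29.1 MHz, appears at 7.2 MHz.
Distinct values: {7.2 MHz, 10.2 MHz, 15.6 MHz, 20 MHz} → 4.

4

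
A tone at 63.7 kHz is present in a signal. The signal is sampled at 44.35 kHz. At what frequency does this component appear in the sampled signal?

63.7 kHz mod fs = 19.35 kHz.
19.35 kHz ≤ fs/2 = 22.175 kHz, appears at 19.35 kHz.

19.35 kHz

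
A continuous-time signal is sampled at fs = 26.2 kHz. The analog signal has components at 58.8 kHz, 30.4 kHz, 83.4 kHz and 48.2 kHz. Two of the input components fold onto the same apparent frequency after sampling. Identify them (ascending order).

30.4 kHz, 48.2 kHz

fs/2 = 13.1 kHz.
58.8 kHz mod fs = 6.4 kHz.
6.4 kHz ≤ fs/2 = 13.1 kHz, appears at 6.4 kHz.
30.4 kHz mod fs = 4.2 kHz.
4.2 kHz ≤ fs/2 = 13.1 kHz, appears at 4.2 kHz.
83.4 kHz mod fs = 4.8 kHz.
4.8 kHz ≤ fs/2 = 13.1 kHz, appears at 4.8 kHz.
48.2 kHz mod fs = 22 kHz.
22 kHz > fs/2 = 13.1 kHz, folds to fs − 22 kHz = 4.2 kHz.
30.4 kHz and 48.2 kHz both map to 4.2 kHz.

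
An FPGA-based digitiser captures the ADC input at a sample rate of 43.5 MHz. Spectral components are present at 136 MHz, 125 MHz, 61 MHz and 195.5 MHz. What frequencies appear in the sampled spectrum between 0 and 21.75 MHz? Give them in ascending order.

fs/2 = 21.75 MHz.
136 MHz mod fs = 5.5 MHz.
5.5 MHz ≤ fs/2 = 21.75 MHz, appears at 5.5 MHz.
125 MHz mod fs = 38 MHz.
38 MHz > fs/2 = 21.75 MHz, folds to fs − 38 MHz = 5.5 MHz.
61 MHz mod fs = 17.5 MHz.
17.5 MHz ≤ fs/2 = 21.75 MHz, appears at 17.5 MHz.
195.5 MHz mod fs = 21.5 MHz.
21.5 MHz ≤ fs/2 = 21.75 MHz, appears at 21.5 MHz.
Distinct values: {5.5 MHz, 17.5 MHz, 21.5 MHz}.

5.5 MHz, 17.5 MHz, 21.5 MHz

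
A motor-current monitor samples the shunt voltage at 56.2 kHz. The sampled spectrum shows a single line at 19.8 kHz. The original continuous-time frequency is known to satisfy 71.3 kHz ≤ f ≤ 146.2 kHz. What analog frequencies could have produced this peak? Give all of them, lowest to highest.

76 kHz, 92.6 kHz, 132.2 kHz

Frequencies that alias to 19.8 kHz are k·fs ± 19.8 kHz for integer k ≥ 0.
k=0: 19.8 kHz.
k=1: 36.4 kHz, 76 kHz.
k=2: 92.6 kHz, 132.2 kHz.
k=3: 148.8 kHz, 188.4 kHz.
Within [71.3 kHz, 146.2 kHz]: 76 kHz, 92.6 kHz, 132.2 kHz.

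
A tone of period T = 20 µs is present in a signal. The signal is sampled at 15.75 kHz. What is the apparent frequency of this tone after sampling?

T = 20 µs → f = 1/T = 50 kHz.
50 kHz mod fs = 2.75 kHz.
2.75 kHz ≤ fs/2 = 7.875 kHz, appears at 2.75 kHz.

2.75 kHz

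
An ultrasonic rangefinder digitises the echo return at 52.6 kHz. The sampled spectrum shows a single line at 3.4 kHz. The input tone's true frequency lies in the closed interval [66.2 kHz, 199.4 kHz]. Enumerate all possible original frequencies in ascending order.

101.8 kHz, 108.6 kHz, 154.4 kHz, 161.2 kHz

Frequencies that alias to 3.4 kHz are k·fs ± 3.4 kHz for integer k ≥ 0.
k=0: 3.4 kHz.
k=1: 49.2 kHz, 56 kHz.
k=2: 101.8 kHz, 108.6 kHz.
k=3: 154.4 kHz, 161.2 kHz.
k=4: 207 kHz, 213.8 kHz.
Within [66.2 kHz, 199.4 kHz]: 101.8 kHz, 108.6 kHz, 154.4 kHz, 161.2 kHz.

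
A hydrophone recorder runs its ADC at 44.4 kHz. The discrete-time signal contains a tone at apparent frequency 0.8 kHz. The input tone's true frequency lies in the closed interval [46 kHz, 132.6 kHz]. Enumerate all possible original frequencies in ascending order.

88 kHz, 89.6 kHz, 132.4 kHz

Frequencies that alias to 0.8 kHz are k·fs ± 0.8 kHz for integer k ≥ 0.
k=0: 0.8 kHz.
k=1: 43.6 kHz, 45.2 kHz.
k=2: 88 kHz, 89.6 kHz.
k=3: 132.4 kHz, 134 kHz.
k=4: 176.8 kHz, 178.4 kHz.
Within [46 kHz, 132.6 kHz]: 88 kHz, 89.6 kHz, 132.4 kHz.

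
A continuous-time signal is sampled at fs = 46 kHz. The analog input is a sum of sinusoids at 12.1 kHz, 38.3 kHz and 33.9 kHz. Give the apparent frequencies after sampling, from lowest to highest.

7.7 kHz, 12.1 kHz

fs/2 = 23 kHz.
12.1 kHz ≤ fs/2 = 23 kHz, passes unchanged.
38.3 kHz > fs/2 = 23 kHz, folds to fs − 38.3 kHz = 7.7 kHz.
33.9 kHz > fs/2 = 23 kHz, folds to fs − 33.9 kHz = 12.1 kHz.
Distinct values: {7.7 kHz, 12.1 kHz}.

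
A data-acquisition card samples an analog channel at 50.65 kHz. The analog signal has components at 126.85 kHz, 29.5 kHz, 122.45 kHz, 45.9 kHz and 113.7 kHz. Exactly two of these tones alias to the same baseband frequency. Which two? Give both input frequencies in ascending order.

fs/2 = 25.325 kHz.
126.85 kHz mod fs = 25.55 kHz.
25.55 kHz > fs/2 = 25.325 kHz, folds to fs − 25.55 kHz = 25.1 kHz.
29.5 kHz > fs/2 = 25.325 kHz, folds to fs − 29.5 kHz = 21.15 kHz.
122.45 kHz mod fs = 21.15 kHz.
21.15 kHz ≤ fs/2 = 25.325 kHz, appears at 21.15 kHz.
45.9 kHz > fs/2 = 25.325 kHz, folds to fs − 45.9 kHz = 4.75 kHz.
113.7 kHz mod fs = 12.4 kHz.
12.4 kHz ≤ fs/2 = 25.325 kHz, appears at 12.4 kHz.
29.5 kHz and 122.45 kHz both map to 21.15 kHz.

29.5 kHz, 122.45 kHz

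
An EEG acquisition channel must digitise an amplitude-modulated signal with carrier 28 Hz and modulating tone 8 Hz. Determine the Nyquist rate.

72 Hz

AM sidebands sit at fc ± fm = 20 Hz and 36 Hz.
Highest-frequency component: 36 Hz.
Nyquist rate = 2 × 36 Hz = 72 Hz.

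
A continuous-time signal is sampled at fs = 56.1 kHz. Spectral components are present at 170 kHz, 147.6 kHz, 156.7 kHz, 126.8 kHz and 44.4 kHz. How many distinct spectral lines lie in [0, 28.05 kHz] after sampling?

5

fs/2 = 28.05 kHz.
170 kHz mod fs = 1.7 kHz.
1.7 kHz ≤ fs/2 = 28.05 kHz, appears at 1.7 kHz.
147.6 kHz mod fs = 35.4 kHz.
35.4 kHz > fs/2 = 28.05 kHz, folds to fs − 35.4 kHz = 20.7 kHz.
156.7 kHz mod fs = 44.5 kHz.
44.5 kHz > fs/2 = 28.05 kHz, folds to fs − 44.5 kHz = 11.6 kHz.
126.8 kHz mod fs = 14.6 kHz.
14.6 kHz ≤ fs/2 = 28.05 kHz, appears at 14.6 kHz.
44.4 kHz > fs/2 = 28.05 kHz, folds to fs − 44.4 kHz = 11.7 kHz.
Distinct values: {1.7 kHz, 11.6 kHz, 11.7 kHz, 14.6 kHz, 20.7 kHz} → 5.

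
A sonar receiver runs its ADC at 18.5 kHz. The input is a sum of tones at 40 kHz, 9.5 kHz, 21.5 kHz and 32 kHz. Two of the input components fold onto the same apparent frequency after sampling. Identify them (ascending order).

fs/2 = 9.25 kHz.
40 kHz mod fs = 3 kHz.
3 kHz ≤ fs/2 = 9.25 kHz, appears at 3 kHz.
9.5 kHz > fs/2 = 9.25 kHz, folds to fs − 9.5 kHz = 9 kHz.
21.5 kHz mod fs = 3 kHz.
3 kHz ≤ fs/2 = 9.25 kHz, appears at 3 kHz.
32 kHz mod fs = 13.5 kHz.
13.5 kHz > fs/2 = 9.25 kHz, folds to fs − 13.5 kHz = 5 kHz.
21.5 kHz and 40 kHz both map to 3 kHz.

21.5 kHz, 40 kHz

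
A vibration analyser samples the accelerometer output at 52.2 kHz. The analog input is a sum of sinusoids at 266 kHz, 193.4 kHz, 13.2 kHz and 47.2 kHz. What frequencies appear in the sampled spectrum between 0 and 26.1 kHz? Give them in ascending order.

5 kHz, 13.2 kHz, 15.4 kHz

fs/2 = 26.1 kHz.
266 kHz mod fs = 5 kHz.
5 kHz ≤ fs/2 = 26.1 kHz, appears at 5 kHz.
193.4 kHz mod fs = 36.8 kHz.
36.8 kHz > fs/2 = 26.1 kHz, folds to fs − 36.8 kHz = 15.4 kHz.
13.2 kHz ≤ fs/2 = 26.1 kHz, passes unchanged.
47.2 kHz > fs/2 = 26.1 kHz, folds to fs − 47.2 kHz = 5 kHz.
Distinct values: {5 kHz, 13.2 kHz, 15.4 kHz}.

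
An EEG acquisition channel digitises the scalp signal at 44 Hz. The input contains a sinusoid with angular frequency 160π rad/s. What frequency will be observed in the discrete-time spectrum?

ω = 160π rad/s → f = ω/(2π) = 80 Hz.
80 Hz mod fs = 36 Hz.
36 Hz > fs/2 = 22 Hz, folds to fs − 36 Hz = 8 Hz.

8 Hz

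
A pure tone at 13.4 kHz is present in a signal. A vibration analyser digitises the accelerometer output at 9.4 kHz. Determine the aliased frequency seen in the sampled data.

13.4 kHz mod fs = 4 kHz.
4 kHz ≤ fs/2 = 4.7 kHz, appears at 4 kHz.

4 kHz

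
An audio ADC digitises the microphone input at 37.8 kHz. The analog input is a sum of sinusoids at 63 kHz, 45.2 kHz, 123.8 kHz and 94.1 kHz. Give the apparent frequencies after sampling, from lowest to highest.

7.4 kHz, 10.4 kHz, 12.6 kHz, 18.5 kHz

fs/2 = 18.9 kHz.
63 kHz mod fs = 25.2 kHz.
25.2 kHz > fs/2 = 18.9 kHz, folds to fs − 25.2 kHz = 12.6 kHz.
45.2 kHz mod fs = 7.4 kHz.
7.4 kHz ≤ fs/2 = 18.9 kHz, appears at 7.4 kHz.
123.8 kHz mod fs = 10.4 kHz.
10.4 kHz ≤ fs/2 = 18.9 kHz, appears at 10.4 kHz.
94.1 kHz mod fs = 18.5 kHz.
18.5 kHz ≤ fs/2 = 18.9 kHz, appears at 18.5 kHz.
Distinct values: {7.4 kHz, 10.4 kHz, 12.6 kHz, 18.5 kHz}.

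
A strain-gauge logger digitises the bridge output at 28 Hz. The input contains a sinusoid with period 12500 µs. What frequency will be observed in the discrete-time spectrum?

4 Hz

T = 12500 µs → f = 1/T = 80 Hz.
80 Hz mod fs = 24 Hz.
24 Hz > fs/2 = 14 Hz, folds to fs − 24 Hz = 4 Hz.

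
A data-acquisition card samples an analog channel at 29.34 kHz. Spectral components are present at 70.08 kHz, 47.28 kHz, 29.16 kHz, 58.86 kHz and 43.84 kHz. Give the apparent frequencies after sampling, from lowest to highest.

fs/2 = 14.67 kHz.
70.08 kHz mod fs = 11.4 kHz.
11.4 kHz ≤ fs/2 = 14.67 kHz, appears at 11.4 kHz.
47.28 kHz mod fs = 17.94 kHz.
17.94 kHz > fs/2 = 14.67 kHz, folds to fs − 17.94 kHz = 11.4 kHz.
29.16 kHz > fs/2 = 14.67 kHz, folds to fs − 29.16 kHz = 0.18 kHz.
58.86 kHz mod fs = 0.18 kHz.
0.18 kHz ≤ fs/2 = 14.67 kHz, appears at 0.18 kHz.
43.84 kHz mod fs = 14.5 kHz.
14.5 kHz ≤ fs/2 = 14.67 kHz, appears at 14.5 kHz.
Distinct values: {0.18 kHz, 11.4 kHz, 14.5 kHz}.

0.18 kHz, 11.4 kHz, 14.5 kHz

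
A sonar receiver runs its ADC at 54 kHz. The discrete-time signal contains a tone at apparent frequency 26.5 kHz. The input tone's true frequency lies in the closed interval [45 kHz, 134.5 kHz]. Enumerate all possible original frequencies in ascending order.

80.5 kHz, 81.5 kHz, 134.5 kHz

Frequencies that alias to 26.5 kHz are k·fs ± 26.5 kHz for integer k ≥ 0.
k=0: 26.5 kHz.
k=1: 27.5 kHz, 80.5 kHz.
k=2: 81.5 kHz, 134.5 kHz.
k=3: 135.5 kHz, 188.5 kHz.
Within [45 kHz, 134.5 kHz]: 80.5 kHz, 81.5 kHz, 134.5 kHz.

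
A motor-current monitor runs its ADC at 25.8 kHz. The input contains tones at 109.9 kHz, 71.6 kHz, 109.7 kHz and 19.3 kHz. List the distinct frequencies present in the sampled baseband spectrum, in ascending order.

5.8 kHz, 6.5 kHz, 6.7 kHz

fs/2 = 12.9 kHz.
109.9 kHz mod fs = 6.7 kHz.
6.7 kHz ≤ fs/2 = 12.9 kHz, appears at 6.7 kHz.
71.6 kHz mod fs = 20 kHz.
20 kHz > fs/2 = 12.9 kHz, folds to fs − 20 kHz = 5.8 kHz.
109.7 kHz mod fs = 6.5 kHz.
6.5 kHz ≤ fs/2 = 12.9 kHz, appears at 6.5 kHz.
19.3 kHz > fs/2 = 12.9 kHz, folds to fs − 19.3 kHz = 6.5 kHz.
Distinct values: {5.8 kHz, 6.5 kHz, 6.7 kHz}.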